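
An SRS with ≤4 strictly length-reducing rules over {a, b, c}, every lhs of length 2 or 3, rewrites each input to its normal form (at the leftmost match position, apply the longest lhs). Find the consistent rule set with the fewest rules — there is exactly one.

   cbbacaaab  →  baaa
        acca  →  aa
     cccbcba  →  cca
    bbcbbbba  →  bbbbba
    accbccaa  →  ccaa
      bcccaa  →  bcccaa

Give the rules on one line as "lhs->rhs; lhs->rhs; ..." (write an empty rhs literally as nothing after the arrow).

  | cbbacaaab => bacaaab => baaaab => baaa
  | acca => aca => aa
  | cccbcba => cccba => cca
  | bbcbbbba => bbbbba

ab->; ac->a; cb->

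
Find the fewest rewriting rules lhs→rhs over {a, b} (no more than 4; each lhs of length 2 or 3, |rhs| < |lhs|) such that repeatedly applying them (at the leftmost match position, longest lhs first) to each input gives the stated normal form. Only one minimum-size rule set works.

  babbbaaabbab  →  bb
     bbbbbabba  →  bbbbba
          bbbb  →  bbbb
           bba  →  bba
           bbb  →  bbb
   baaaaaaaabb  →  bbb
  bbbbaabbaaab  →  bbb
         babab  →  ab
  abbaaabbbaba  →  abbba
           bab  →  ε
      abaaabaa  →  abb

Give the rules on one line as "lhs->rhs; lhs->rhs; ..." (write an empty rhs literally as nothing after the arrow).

  | babbbaaabbab => bbaaabbab => bbbabbab => bbbab => bb
  | bbbbbabba => bbbbba
  | bbbb
  | bba

aa->b; aab->a; bab->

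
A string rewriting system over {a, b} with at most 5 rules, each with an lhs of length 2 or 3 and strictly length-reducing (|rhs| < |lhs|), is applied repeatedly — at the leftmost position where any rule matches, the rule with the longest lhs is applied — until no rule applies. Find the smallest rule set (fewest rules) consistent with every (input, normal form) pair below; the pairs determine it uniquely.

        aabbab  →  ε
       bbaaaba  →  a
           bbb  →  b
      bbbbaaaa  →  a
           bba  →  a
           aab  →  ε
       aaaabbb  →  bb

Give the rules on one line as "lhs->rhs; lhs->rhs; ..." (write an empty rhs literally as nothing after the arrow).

  | aabbab => abbab => bab => ab => ε
  | bbaaaba => baaaba => aaaba => aaba => aba => a
  | bbb => b
  | bbbbaaaa => bbaaaa => baaaa => aaaa => aaa => aa => a

aa->a; ab->; ba->a; bbb->b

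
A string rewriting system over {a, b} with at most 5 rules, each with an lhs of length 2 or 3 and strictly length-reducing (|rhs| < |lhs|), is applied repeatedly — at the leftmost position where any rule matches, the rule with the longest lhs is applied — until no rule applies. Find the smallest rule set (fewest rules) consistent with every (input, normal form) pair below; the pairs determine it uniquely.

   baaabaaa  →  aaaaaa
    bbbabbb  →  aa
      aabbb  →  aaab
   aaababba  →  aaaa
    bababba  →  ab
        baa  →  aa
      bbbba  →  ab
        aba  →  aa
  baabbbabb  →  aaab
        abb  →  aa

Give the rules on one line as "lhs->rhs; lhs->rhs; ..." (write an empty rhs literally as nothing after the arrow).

  | baaabaaa => aaabaaa => aaaaaa
  | bbbabbb => ababbb => abb => aa
  | aabbb => aaab
  | aaababba => aaaba => aaaa

ba->a; bab->; bb->a; bba->b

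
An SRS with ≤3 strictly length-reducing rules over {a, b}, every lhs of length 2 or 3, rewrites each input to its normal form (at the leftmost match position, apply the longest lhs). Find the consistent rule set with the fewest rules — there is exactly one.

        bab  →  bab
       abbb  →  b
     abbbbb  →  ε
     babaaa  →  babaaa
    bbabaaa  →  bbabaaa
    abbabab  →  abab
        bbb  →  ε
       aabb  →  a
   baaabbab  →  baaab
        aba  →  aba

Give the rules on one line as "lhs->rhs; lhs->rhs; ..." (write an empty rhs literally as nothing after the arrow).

  | bab
  | abbb => b
  | abbbbb => bbb => ε
  | babaaa

abb->; bbb->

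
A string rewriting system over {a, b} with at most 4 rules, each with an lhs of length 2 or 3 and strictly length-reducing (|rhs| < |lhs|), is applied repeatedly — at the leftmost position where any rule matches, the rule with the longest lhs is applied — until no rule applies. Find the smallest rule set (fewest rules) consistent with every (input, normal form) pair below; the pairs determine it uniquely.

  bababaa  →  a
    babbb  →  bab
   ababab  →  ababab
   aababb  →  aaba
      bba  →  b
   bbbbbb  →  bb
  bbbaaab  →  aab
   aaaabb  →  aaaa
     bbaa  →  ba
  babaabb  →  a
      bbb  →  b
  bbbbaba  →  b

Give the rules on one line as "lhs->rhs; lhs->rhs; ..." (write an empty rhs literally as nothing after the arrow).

  | bababaa => babaa => baa => a
  | babbb => bab
  | ababab
  | aababb => aaba

abb->a; baa->a; bba->b; bbb->b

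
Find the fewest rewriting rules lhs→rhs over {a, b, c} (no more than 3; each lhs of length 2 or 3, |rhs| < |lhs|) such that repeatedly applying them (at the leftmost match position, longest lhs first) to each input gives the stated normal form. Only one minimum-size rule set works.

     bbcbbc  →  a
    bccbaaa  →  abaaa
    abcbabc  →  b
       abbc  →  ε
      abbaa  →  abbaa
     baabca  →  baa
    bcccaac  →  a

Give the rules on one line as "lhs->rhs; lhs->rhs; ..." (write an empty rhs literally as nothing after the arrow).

  | bbcbbc => bcbbc => cbbc => cbc => cc => a
  | bccbaaa => ccbaaa => abaaa
  | abcbabc => acbabc => babc => bac => b
  | abbc => abc => ac => ε

ac->; bc->c; cc->a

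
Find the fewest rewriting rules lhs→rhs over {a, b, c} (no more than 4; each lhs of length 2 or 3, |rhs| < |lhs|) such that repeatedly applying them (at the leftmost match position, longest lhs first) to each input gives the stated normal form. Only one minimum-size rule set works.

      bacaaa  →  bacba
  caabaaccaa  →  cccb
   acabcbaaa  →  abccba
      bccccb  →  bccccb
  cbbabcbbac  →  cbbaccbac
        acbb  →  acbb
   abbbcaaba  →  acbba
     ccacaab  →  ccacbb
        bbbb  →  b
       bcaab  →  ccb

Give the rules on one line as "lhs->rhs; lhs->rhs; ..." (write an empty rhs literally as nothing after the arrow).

aa->b; bbb->; bcb->cc; cab->bb

  | bacaaa => bacba
  | caabaaccaa => cbbaaccaa => cbbbccaa => cccaa => cccb
  | acabcbaaa => abbcbaaa => abccaaa => abccba
  | bccccb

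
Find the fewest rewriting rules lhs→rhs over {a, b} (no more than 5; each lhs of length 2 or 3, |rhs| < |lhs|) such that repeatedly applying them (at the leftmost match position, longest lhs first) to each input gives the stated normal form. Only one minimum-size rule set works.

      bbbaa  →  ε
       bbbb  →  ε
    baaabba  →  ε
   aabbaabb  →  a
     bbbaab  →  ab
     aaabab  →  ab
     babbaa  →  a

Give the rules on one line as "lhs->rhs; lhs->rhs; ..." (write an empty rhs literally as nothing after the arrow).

  | bbbaa => baa => aa => ε
  | bbbb => bb => ε
  | baaabba => aaabba => abba => aa => ε
  | aabbaabb => abbaabb => aaabb => abb => a

aa->; aab->ab; ba->a; bb->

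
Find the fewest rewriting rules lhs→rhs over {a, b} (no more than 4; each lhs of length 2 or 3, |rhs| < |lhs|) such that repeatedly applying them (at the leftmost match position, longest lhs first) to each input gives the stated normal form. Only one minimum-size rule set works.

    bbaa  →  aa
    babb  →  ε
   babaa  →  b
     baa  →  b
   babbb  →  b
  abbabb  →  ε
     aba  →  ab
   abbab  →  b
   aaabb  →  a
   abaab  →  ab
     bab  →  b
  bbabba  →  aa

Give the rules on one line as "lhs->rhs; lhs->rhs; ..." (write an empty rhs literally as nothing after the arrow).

  | bbaa => aa
  | babb => bb => ε
  | babaa => baa => ba => b
  | baa => ba => b

aab->b; ba->b; bab->b; bb->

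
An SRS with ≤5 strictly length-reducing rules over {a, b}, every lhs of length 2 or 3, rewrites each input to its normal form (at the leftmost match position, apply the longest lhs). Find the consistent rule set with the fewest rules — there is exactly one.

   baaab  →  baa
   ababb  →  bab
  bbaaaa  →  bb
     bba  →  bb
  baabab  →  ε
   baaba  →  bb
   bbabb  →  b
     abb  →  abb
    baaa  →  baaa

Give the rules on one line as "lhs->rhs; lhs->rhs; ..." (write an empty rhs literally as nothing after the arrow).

aab->ba; aba->aa; bba->bb; bbb->

  | baaab => baba => baa
  | ababb => aabb => bab
  | bbaaaa => bbaaa => bbaa => bba => bb
  | bba => bb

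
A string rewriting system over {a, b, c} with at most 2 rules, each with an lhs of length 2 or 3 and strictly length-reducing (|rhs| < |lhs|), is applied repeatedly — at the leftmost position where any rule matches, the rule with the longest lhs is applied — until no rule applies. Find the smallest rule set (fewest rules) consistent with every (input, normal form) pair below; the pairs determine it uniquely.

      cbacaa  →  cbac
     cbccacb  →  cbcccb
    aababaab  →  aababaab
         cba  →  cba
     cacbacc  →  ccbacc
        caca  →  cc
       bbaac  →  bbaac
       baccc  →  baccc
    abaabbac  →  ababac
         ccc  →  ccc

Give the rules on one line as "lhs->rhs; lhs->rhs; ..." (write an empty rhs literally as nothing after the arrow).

  | cbacaa => cbaca => cbac
  | cbccacb => cbcccb
  | aababaab
  | cba

abb->b; ca->c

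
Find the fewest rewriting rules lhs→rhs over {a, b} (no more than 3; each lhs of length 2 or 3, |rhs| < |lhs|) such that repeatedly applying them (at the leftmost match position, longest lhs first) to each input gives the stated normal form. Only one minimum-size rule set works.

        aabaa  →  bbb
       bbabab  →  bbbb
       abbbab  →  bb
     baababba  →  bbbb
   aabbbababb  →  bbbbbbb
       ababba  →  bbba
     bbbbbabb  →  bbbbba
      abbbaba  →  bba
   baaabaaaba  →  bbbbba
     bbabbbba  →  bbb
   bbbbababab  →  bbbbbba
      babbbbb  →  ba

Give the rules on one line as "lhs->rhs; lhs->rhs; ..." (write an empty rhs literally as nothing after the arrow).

  | aabaa => bbaa => bbb
  | bbabab => bbaab => bbbb
  | abbbab => abbab => abab => aab => bb
  | baababba => bbbabba => bbbaba => bbbaa => bbbb

aa->b; ab->a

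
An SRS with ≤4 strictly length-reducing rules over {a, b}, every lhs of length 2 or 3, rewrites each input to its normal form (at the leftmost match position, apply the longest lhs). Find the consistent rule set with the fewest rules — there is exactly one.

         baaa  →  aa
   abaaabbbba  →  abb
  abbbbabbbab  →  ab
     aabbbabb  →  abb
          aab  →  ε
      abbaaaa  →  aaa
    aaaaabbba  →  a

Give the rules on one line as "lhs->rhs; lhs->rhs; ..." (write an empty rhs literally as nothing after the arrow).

aab->; ba->; bab->ab

  | baaa => aa
  | abaaabbbba => aaabbbba => abbba => abb
  | abbbbabbbab => abbbabbbab => abbabbbab => ababbbab => aabbbab => bbab => bab => ab
  | aabbbabb => bbabb => babb => abb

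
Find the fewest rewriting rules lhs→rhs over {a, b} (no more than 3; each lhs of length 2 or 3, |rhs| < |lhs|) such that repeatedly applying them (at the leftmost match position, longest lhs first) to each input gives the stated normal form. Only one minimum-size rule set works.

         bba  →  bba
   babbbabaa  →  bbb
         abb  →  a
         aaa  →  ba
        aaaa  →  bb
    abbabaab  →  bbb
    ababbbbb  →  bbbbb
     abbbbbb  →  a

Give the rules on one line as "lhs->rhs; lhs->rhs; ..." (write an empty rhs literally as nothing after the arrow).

aa->b; ab->a; aba->

  | bba
  | babbbabaa => babbabaa => bababaa => bbaa => bbb
  | abb => ab => a
  | aaa => ba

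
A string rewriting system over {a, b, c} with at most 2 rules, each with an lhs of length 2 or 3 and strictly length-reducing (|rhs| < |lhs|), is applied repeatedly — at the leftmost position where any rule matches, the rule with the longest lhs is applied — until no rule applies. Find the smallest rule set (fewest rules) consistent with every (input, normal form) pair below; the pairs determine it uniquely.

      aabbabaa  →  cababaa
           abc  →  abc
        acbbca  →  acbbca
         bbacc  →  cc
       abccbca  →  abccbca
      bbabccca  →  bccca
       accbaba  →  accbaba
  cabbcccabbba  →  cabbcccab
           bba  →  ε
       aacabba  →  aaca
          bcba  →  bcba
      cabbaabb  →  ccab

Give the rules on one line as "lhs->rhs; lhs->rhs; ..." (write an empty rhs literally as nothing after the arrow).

aab->ca; bba->

  | aabbabaa => cababaa
  | abc
  | acbbca
  | bbacc => cc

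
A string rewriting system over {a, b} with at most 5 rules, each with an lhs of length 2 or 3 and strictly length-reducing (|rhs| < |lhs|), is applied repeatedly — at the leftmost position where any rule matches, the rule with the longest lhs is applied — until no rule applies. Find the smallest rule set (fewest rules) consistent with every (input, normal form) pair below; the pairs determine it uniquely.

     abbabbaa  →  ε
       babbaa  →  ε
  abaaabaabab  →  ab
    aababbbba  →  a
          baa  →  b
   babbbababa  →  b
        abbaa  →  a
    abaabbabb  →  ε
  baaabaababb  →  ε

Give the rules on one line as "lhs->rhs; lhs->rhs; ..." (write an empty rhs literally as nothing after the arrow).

  | abbabbaa => aabbaa => bbaa => aa => ε
  | babbaa => bbaa => aa => ε
  | abaaabaabab => abaabaabab => ababaabab => abaabab => ababab => abab => ab
  | aababbbba => babbbba => bbbba => bba => a

aa->; ba->b; bab->b; bb->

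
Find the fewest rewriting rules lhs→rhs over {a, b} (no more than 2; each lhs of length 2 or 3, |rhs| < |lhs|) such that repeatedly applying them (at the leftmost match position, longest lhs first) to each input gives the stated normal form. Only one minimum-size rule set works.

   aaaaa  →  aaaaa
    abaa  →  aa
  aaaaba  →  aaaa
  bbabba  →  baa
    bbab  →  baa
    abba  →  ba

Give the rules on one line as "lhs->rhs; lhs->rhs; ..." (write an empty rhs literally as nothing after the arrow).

  | aaaaa
  | abaa => aa
  | aaaaba => aaaa
  | bbabba => baaba => baa

ab->; bab->aa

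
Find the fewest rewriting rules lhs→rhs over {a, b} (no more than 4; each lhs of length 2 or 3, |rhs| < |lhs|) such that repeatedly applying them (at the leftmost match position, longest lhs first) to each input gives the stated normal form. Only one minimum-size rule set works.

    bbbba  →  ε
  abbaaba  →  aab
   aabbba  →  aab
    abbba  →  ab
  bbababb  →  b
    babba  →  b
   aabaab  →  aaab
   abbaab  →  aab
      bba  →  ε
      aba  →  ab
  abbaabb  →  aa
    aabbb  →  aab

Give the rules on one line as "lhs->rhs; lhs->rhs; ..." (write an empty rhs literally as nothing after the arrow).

  | bbbba => bba => ε
  | abbaaba => aaba => aab
  | aabbba => aaba => aab
  | abbba => aba => ab

ba->b; baa->a; bb->; bba->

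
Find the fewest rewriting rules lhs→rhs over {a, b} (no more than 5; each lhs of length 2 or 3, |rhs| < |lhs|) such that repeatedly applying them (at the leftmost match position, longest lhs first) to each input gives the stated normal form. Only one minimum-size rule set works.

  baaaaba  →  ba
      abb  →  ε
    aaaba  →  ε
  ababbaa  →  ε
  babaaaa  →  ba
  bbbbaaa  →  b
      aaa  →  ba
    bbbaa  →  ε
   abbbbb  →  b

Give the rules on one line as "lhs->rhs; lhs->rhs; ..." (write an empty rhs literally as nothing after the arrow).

  | baaaaba => bbaaba => aba => ba
  | abb => bb => ε
  | aaaba => baba => bba => ε
  | ababbaa => babbaa => bbbaa => baa => bb => ε

aa->b; ab->b; bb->; bba->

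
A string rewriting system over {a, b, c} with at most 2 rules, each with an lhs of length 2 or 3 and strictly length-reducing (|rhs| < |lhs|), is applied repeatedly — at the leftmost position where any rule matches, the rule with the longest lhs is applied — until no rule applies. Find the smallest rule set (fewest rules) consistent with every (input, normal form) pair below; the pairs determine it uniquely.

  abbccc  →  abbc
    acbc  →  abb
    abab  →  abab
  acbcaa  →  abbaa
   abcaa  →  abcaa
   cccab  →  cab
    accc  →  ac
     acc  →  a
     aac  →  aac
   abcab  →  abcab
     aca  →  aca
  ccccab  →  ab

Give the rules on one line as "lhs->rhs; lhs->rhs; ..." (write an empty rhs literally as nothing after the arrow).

  | abbccc => abbc
  | acbc => abb
  | abab
  | acbcaa => abbaa

cbc->bb; cc->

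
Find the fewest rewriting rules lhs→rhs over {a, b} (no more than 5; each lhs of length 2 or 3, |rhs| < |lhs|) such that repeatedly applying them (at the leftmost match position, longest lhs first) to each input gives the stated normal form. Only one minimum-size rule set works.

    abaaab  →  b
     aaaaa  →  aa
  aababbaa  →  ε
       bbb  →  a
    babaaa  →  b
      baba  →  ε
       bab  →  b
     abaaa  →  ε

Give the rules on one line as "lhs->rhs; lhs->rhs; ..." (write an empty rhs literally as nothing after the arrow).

  | abaaab => aaaab => bab => b
  | aaaaa => baa => aa
  | aababbaa => aabbaa => aabaa => aaaa => ba => ε
  | bbb => a

aaa->b; ba->; baa->aa; bbb->a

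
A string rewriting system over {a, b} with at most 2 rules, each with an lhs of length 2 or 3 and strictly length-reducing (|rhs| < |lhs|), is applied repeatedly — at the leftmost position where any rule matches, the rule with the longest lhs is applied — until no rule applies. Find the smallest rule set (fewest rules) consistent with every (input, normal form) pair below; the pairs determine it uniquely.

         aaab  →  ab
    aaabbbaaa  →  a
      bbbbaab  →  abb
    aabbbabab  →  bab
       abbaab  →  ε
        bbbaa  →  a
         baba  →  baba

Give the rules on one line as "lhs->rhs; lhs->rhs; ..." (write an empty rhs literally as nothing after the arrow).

  | aaab => ab
  | aaabbbaaa => abbbaaa => aaaaa => aaa => a
  | bbbbaab => abaab => abb
  | aabbbabab => bbbabab => aabab => bab

aa->; bbb->a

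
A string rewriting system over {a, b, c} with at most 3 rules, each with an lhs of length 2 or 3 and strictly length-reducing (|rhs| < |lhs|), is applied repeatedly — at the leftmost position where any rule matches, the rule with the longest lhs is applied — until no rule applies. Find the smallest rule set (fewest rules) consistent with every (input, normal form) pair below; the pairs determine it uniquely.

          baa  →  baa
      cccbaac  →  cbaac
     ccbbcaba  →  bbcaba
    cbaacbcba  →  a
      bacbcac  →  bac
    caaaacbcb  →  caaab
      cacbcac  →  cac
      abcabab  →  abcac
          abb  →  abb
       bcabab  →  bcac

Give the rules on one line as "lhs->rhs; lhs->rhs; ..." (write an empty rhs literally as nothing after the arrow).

acb->c; bab->c; cc->

  | baa
  | cccbaac => cbaac
  | ccbbcaba => bbcaba
  | cbaacbcba => cbaccba => cbaba => cca => a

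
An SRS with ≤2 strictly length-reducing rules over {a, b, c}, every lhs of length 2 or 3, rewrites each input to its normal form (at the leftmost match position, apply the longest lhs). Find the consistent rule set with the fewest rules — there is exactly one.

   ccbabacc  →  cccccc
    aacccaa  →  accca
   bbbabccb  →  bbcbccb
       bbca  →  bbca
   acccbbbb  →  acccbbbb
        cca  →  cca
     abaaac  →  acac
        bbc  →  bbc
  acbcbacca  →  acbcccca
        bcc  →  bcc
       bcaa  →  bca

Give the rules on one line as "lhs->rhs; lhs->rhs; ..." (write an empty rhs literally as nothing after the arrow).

aa->a; ba->c

  | ccbabacc => cccbacc => cccccc
  | aacccaa => acccaa => accca
  | bbbabccb => bbcbccb
  | bbca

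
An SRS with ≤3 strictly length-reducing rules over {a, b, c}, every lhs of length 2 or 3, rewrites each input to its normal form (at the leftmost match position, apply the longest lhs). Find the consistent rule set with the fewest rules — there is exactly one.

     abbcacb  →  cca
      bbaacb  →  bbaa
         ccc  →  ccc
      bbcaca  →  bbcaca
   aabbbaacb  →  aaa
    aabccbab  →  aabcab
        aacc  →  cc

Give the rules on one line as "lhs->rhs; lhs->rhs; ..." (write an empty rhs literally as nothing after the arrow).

  | abbcacb => ccacb => cca
  | bbaacb => bbaa
  | ccc
  | bbcaca

abb->c; acc->cc; cb->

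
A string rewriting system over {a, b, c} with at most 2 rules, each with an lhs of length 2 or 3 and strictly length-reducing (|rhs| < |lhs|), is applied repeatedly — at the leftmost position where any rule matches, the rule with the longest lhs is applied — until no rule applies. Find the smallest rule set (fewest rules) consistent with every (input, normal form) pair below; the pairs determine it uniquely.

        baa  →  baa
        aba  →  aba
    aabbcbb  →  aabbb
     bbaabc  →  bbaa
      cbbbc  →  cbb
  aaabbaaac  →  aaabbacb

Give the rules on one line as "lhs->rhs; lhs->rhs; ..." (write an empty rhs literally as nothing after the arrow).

aac->cb; bc->

  | baa
  | aba
  | aabbcbb => aabbb
  | bbaabc => bbaa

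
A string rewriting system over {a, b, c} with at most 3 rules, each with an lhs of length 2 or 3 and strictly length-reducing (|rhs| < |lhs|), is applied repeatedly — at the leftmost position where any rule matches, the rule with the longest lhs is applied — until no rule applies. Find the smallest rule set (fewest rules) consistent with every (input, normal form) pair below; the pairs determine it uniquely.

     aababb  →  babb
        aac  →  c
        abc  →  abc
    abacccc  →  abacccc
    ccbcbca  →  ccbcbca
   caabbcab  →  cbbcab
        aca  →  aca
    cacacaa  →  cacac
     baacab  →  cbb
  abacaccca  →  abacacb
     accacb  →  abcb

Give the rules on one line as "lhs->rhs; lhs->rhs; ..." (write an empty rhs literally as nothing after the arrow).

  | aababb => babb
  | aac => c
  | abc
  | abacccc

aa->; baa->cc; cca->b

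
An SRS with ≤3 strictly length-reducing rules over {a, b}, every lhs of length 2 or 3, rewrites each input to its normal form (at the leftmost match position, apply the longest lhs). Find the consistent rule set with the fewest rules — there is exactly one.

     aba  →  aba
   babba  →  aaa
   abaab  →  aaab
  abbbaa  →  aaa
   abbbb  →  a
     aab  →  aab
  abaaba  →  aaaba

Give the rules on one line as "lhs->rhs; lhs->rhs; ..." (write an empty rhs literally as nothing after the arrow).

baa->aa; bb->; bba->aa

  | aba
  | babba => baaa => aaa
  | abaab => aaab
  | abbbaa => abaa => aaa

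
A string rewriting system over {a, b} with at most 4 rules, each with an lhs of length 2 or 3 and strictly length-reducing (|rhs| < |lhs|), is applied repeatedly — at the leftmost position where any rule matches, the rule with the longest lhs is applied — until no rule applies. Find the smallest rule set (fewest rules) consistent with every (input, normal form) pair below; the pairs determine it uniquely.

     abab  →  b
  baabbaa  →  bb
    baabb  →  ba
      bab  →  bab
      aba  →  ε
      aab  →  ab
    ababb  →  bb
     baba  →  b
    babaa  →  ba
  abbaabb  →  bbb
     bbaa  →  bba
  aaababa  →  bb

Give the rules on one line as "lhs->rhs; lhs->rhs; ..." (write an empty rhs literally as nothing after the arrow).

aa->a; aaa->b; aba->; abb->a

  | abab => b
  | baabbaa => babbaa => baaa => bb
  | baabb => babb => ba
  | bab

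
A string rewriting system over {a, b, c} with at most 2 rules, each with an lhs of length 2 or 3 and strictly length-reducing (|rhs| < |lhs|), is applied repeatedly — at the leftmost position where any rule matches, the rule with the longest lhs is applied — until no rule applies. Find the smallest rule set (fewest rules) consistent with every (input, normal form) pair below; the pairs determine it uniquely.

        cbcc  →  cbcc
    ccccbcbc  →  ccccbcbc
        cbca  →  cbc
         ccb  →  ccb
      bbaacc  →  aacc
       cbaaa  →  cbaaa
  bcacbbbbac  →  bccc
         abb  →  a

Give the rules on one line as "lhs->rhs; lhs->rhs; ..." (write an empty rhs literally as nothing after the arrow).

  | cbcc
  | ccccbcbc
  | cbca => cbc
  | ccb

bb->; ca->c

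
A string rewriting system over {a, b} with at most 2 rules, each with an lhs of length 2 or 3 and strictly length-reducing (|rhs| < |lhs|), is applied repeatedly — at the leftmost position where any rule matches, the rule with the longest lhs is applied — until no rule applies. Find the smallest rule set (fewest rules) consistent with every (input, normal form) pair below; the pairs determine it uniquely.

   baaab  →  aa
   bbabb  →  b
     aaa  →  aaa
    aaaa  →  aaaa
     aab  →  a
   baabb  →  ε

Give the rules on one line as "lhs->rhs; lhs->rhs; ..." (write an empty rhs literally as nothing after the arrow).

  | baaab => aaab => aa
  | bbabb => babb => abb => b
  | aaa
  | aaaa

ab->; ba->a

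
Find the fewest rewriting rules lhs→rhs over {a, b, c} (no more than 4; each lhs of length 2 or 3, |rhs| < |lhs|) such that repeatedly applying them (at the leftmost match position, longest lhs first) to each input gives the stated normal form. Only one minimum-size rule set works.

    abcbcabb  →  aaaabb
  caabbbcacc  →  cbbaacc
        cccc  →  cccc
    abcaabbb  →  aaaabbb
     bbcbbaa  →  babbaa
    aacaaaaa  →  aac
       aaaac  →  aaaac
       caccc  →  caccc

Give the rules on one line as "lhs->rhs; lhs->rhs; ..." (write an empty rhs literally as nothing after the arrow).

  | abcbcabb => aabcabb => aaaabb
  | caabbbcacc => cbbbcacc => cbbaacc
  | cccc
  | abcaabbb => aaaabbb

aca->ac; bc->a; caa->c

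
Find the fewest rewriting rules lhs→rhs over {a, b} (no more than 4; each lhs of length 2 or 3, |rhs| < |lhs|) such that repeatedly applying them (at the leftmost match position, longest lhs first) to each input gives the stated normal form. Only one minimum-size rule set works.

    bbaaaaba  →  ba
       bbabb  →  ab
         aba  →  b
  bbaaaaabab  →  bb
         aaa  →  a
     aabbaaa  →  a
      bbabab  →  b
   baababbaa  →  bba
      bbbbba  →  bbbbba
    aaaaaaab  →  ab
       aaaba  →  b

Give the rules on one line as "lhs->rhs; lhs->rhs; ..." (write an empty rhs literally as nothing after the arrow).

  | bbaaaaba => baaaba => aaba => ba
  | bbabb => baab => ab
  | aba => b
  | bbaaaaabab => baaaabab => aaabab => abab => bb

aa->; aba->b; baa->a; bab->aa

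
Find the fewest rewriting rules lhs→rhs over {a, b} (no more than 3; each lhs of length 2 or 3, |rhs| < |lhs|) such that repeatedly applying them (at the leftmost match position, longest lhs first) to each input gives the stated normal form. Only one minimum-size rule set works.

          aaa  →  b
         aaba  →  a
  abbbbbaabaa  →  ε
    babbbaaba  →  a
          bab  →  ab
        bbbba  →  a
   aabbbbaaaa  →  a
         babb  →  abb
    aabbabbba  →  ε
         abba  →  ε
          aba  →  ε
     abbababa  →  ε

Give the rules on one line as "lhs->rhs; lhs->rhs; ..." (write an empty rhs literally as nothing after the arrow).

  | aaa => b
  | aaba => ba => a
  | abbbbbaabaa => abbbbaabaa => abbbaabaa => abbaabaa => abaabaa => aaabaa => bbaa => baa => aa => ε
  | babbbaaba => abbbaaba => abbaaba => abaaba => aaaba => bba => ba => a

aa->; aaa->b; ba->a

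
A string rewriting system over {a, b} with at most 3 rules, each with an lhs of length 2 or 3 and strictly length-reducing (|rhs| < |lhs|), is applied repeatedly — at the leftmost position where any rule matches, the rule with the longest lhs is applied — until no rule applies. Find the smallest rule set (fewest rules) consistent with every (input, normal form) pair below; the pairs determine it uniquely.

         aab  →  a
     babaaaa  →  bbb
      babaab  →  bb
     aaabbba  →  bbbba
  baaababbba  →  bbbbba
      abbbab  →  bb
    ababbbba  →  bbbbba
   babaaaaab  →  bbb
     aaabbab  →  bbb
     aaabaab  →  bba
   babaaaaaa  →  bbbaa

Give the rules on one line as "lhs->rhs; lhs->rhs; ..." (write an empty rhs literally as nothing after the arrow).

aaa->b; ab->; aba->b

  | aab => a
  | babaaaa => bbaaa => bbb
  | babaab => bbab => bb
  | aaabbba => bbbba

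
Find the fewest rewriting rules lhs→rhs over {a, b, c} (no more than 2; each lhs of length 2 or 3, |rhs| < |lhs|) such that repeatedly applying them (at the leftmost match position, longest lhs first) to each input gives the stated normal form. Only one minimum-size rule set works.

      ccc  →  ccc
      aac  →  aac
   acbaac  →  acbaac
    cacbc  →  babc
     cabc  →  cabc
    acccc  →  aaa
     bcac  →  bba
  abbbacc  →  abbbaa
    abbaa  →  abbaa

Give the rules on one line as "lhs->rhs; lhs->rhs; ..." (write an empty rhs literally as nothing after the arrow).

  | ccc
  | aac
  | acbaac
  | cacbc => babc

acc->aa; cac->ba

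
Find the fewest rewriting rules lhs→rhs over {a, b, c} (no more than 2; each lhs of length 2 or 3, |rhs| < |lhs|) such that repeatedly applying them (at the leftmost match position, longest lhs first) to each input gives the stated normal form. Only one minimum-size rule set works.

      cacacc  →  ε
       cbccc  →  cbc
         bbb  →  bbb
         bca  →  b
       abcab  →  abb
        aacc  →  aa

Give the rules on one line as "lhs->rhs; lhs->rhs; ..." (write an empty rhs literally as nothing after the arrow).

ca->; cc->

  | cacacc => cacc => cc => ε
  | cbccc => cbc
  | bbb
  | bca => b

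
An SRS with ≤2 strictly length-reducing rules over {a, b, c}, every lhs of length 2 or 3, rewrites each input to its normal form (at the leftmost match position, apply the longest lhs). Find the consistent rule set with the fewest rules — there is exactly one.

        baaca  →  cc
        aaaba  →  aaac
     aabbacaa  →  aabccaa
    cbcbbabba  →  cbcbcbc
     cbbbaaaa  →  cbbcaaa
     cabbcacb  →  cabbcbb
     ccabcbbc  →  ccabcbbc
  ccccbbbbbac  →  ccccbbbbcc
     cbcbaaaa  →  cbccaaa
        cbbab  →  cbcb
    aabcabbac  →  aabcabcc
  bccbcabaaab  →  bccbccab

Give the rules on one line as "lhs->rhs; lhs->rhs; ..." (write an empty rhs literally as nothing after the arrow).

  | baaca => caca => cba => cc
  | aaaba => aaac
  | aabbacaa => aabccaa
  | cbcbbabba => cbcbcbba => cbcbcbc

ba->c; cac->cb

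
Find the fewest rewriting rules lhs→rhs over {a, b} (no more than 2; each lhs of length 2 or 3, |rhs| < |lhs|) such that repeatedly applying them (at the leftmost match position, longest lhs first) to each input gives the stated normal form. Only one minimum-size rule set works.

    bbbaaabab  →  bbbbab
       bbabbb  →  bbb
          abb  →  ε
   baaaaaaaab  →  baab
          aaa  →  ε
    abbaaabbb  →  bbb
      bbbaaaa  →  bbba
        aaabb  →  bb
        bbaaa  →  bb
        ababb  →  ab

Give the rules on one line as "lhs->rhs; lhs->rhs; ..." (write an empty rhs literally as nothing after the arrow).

aaa->; abb->

  | bbbaaabab => bbbbab
  | bbabbb => bbb
  | abb => ε
  | baaaaaaaab => baaaaab => baab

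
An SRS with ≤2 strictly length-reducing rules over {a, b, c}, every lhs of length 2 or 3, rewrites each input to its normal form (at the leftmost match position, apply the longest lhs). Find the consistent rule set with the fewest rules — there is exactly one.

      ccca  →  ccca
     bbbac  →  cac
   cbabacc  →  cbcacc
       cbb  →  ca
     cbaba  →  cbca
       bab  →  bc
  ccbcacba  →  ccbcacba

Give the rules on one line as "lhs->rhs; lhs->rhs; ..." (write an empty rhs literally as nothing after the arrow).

  | ccca
  | bbbac => abac => cac
  | cbabacc => cbcacc
  | cbb => ca

ab->c; bb->a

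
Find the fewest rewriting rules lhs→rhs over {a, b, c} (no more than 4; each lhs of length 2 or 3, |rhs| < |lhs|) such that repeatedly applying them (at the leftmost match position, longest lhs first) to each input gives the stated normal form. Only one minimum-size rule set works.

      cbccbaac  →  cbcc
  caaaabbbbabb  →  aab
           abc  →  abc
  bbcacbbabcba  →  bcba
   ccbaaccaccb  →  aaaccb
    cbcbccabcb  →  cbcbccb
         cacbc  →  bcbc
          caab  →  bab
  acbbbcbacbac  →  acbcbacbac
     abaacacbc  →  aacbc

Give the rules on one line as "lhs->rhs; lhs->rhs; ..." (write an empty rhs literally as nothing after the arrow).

  | cbccbaac => cbccabc => cbcbbc => cbcc
  | caaaabbbbabb => baaabbbbabb => ababbbbabb => ababbabb => abaabb => aabbb => aab
  | abc
  | bbcacbbabcba => cacbbabcba => bcbbabcba => bcabcba => bbbcba => bcba

baa->ab; bb->; ca->b; ccc->aa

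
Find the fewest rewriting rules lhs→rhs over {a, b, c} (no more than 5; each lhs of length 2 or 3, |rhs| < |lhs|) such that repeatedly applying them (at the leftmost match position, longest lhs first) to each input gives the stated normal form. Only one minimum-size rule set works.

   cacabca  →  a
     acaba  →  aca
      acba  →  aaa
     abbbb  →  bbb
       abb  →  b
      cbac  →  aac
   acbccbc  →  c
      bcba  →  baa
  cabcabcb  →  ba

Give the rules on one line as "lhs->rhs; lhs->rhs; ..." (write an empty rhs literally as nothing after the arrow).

ab->; cac->ac; cb->a; cc->b

  | cacabca => acabca => acca => aba => a
  | acaba => aca
  | acba => aaa
  | abbbb => bbb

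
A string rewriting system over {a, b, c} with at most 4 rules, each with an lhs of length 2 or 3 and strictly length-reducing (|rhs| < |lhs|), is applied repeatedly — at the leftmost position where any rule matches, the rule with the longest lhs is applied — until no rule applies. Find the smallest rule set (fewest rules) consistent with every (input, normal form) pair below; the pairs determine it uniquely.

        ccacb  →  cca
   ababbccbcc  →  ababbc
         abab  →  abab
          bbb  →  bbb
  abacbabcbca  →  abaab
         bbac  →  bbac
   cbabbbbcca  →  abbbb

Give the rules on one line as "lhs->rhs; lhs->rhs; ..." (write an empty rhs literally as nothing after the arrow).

bca->b; bcc->bc; cb->

  | ccacb => cca
  | ababbccbcc => ababbcbcc => ababbcc => ababbc
  | abab
  | bbb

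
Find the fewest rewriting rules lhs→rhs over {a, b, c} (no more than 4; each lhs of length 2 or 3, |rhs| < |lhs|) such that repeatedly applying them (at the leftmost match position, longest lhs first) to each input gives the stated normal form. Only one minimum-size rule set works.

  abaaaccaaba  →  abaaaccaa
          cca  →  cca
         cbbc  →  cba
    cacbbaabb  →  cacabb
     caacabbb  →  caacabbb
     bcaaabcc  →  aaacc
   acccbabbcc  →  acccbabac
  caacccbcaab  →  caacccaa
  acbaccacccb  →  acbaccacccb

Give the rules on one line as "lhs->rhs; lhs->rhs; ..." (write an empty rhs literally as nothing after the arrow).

  | abaaaccaaba => abaaaccaa
  | cca
  | cbbc => cba
  | cacbbaabb => cacabb

aab->a; bba->; bc->a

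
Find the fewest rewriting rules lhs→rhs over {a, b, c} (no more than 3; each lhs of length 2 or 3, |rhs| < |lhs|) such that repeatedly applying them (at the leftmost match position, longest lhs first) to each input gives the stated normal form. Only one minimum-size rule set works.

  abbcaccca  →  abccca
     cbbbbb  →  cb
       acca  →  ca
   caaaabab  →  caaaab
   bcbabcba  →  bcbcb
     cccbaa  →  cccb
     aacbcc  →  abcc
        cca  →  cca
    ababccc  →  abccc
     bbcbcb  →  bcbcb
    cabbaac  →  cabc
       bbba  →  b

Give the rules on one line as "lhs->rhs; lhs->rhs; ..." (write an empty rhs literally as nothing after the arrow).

  | abbcaccca => abcaccca => abccca
  | cbbbbb => cbbbb => cbbb => cbb => cb
  | acca => ca
  | caaaabab => caaaabb => caaaab

ac->; ba->b; bb->b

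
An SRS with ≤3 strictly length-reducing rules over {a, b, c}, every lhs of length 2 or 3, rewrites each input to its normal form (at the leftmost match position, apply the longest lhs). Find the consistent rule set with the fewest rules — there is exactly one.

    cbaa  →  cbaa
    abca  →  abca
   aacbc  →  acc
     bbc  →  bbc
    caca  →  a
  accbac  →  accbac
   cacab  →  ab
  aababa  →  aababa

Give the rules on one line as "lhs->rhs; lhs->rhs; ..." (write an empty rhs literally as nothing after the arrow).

  | cbaa
  | abca
  | aacbc => acc
  | bbc

acb->c; cac->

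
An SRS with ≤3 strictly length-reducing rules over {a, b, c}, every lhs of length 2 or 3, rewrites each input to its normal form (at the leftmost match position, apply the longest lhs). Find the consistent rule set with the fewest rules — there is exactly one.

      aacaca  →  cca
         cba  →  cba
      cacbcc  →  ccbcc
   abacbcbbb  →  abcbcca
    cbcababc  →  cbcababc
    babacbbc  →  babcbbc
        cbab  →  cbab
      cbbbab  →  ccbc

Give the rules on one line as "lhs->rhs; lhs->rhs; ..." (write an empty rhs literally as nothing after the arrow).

aab->bc; ac->c; bbb->ca

  | aacaca => acaca => caca => cca
  | cba
  | cacbcc => ccbcc
  | abacbcbbb => abcbcbbb => abcbcca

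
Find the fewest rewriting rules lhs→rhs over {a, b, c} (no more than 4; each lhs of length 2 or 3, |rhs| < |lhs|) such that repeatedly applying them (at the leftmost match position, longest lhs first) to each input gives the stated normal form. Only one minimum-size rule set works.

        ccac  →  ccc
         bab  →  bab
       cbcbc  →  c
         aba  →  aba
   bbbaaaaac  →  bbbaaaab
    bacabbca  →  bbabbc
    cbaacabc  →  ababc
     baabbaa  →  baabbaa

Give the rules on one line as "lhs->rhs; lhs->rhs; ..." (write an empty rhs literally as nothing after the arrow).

ac->b; ca->c; cb->

  | ccac => ccc
  | bab
  | cbcbc => cbc => c
  | aba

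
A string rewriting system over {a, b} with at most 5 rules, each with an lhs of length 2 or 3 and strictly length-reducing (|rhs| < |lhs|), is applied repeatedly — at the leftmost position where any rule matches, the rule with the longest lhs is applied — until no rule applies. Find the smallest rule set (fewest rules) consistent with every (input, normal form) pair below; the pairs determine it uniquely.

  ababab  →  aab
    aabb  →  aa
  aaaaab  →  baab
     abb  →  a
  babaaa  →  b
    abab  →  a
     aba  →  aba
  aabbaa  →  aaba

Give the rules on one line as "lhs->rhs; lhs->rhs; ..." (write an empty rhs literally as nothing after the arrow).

aaa->b; bab->; bb->; bba->b

  | ababab => aab
  | aabb => aa
  | aaaaab => baab
  | abb => a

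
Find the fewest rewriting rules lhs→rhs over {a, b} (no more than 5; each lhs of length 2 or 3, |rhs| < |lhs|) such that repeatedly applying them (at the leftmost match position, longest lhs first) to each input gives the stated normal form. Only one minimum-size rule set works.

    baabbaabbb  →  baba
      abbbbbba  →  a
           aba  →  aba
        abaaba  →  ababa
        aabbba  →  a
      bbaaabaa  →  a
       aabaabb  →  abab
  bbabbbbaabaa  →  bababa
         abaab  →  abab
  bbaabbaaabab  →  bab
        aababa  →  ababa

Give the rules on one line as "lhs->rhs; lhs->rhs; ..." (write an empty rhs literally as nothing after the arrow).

aa->a; aaa->b; bb->b; bbb->

  | baabbaabbb => babbaabbb => babaabbb => bababbb => baba
  | abbbbbba => abbba => aa => a
  | aba
  | abaaba => ababa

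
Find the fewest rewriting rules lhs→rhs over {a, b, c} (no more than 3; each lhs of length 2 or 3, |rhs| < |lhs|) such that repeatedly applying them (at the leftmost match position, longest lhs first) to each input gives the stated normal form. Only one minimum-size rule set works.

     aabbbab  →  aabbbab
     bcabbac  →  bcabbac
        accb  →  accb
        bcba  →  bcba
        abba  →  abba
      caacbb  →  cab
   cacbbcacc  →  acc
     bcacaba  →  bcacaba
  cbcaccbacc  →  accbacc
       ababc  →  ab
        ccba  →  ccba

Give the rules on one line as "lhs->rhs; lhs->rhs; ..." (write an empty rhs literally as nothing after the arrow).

  | aabbbab
  | bcabbac
  | accb
  | bcba

abc->; acb->; cbc->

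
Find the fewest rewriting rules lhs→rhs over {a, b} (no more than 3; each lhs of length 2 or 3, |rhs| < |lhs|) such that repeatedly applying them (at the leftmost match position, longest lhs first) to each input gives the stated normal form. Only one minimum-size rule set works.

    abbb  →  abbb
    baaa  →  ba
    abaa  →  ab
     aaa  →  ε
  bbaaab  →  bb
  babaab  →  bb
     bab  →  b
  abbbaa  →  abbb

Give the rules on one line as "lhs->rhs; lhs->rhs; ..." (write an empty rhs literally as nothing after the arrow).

  | abbb
  | baaa => ba
  | abaa => ab
  | aaa => ε

aaa->; baa->b; bab->b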